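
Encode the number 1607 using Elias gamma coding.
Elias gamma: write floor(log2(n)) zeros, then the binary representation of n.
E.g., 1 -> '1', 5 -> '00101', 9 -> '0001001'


num_bits = floor(log2(1607)) + 1 = 11
leading_zeros = num_bits - 1 = 10
binary(1607) = 11001000111

Elias gamma(1607) = '0000000000' + '11001000111' = 000000000011001000111 (21 bits)


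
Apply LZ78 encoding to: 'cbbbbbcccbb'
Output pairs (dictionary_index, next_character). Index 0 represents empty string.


LZ78 encoding steps:
Dictionary: {0: ''}
Step 1: w='' (idx 0), next='c' -> output (0, 'c'), add 'c' as idx 1
Step 2: w='' (idx 0), next='b' -> output (0, 'b'), add 'b' as idx 2
Step 3: w='b' (idx 2), next='b' -> output (2, 'b'), add 'bb' as idx 3
Step 4: w='bb' (idx 3), next='c' -> output (3, 'c'), add 'bbc' as idx 4
Step 5: w='c' (idx 1), next='c' -> output (1, 'c'), add 'cc' as idx 5
Step 6: w='bb' (idx 3), end of input -> output (3, '')


Encoded: [(0, 'c'), (0, 'b'), (2, 'b'), (3, 'c'), (1, 'c'), (3, '')]


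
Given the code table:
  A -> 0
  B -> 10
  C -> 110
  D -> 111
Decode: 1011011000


Decoding:
10 -> B
110 -> C
110 -> C
0 -> A
0 -> A


Result: BCCAA


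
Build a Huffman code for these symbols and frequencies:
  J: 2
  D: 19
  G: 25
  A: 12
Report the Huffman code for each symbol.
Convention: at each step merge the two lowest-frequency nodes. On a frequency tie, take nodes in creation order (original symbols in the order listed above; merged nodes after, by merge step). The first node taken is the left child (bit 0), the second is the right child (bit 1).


Huffman tree construction:
Step 1: Merge J(2) + A(12) = 14
Step 2: Merge (J+A)(14) + D(19) = 33
Step 3: Merge G(25) + ((J+A)+D)(33) = 58
Read each symbol's code off the tree from the root (left child = 0, right child = 1).

Codes:
  J: 100 (length 3)
  D: 11 (length 2)
  G: 0 (length 1)
  A: 101 (length 3)
Average code length: 105/58 = 1.8103 bits/symbol


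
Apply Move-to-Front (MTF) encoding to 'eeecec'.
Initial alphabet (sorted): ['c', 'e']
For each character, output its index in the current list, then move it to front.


MTF encoding:
'e': index 1 in ['c', 'e'] -> ['e', 'c']
'e': index 0 in ['e', 'c'] -> ['e', 'c']
'e': index 0 in ['e', 'c'] -> ['e', 'c']
'c': index 1 in ['e', 'c'] -> ['c', 'e']
'e': index 1 in ['c', 'e'] -> ['e', 'c']
'c': index 1 in ['e', 'c'] -> ['c', 'e']


Output: [1, 0, 0, 1, 1, 1]


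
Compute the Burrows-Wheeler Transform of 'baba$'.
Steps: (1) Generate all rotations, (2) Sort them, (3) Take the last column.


Rotations (sorted):
  0: $baba -> last char: a
  1: a$bab -> last char: b
  2: aba$b -> last char: b
  3: ba$ba -> last char: a
  4: baba$ -> last char: $


BWT = abba$


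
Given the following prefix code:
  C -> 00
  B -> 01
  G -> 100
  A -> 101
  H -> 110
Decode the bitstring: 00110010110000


Decoding step by step:
Bits 00 -> C
Bits 110 -> H
Bits 01 -> B
Bits 01 -> B
Bits 100 -> G
Bits 00 -> C


Decoded message: CHBBGC


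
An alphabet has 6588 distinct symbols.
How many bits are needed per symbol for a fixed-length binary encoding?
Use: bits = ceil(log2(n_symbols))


log2(6588) = 12.6856
Bracket: 2^12 = 4096 < 6588 <= 2^13 = 8192
So ceil(log2(6588)) = 13

bits = ceil(log2(6588)) = ceil(12.6856) = 13 bits


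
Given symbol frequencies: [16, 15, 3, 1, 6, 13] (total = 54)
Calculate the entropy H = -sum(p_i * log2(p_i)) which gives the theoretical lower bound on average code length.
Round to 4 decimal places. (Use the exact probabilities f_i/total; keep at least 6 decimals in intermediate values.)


Per-symbol terms -p_i * log2(p_i) with p_i = f_i/54:
  p = 16/54 = 0.296296: log2(p) = -1.754888, -p*log2(p) = 0.519967
  p = 15/54 = 0.277778: log2(p) = -1.847997, -p*log2(p) = 0.513332
  p = 3/54 = 0.055556: log2(p) = -4.169925, -p*log2(p) = 0.231663
  p = 1/54 = 0.018519: log2(p) = -5.754888, -p*log2(p) = 0.106572
  p = 6/54 = 0.111111: log2(p) = -3.169925, -p*log2(p) = 0.352214
  p = 13/54 = 0.240741: log2(p) = -2.054448, -p*log2(p) = 0.494589
H = 0.519967 + 0.513332 + 0.231663 + 0.106572 + 0.352214 + 0.494589 = 2.218337

H = 2.2183 bits/symbol


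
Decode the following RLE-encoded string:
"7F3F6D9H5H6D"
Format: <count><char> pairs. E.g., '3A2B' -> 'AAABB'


Expanding each <count><char> pair:
  7F -> 'FFFFFFF'
  3F -> 'FFF'
  6D -> 'DDDDDD'
  9H -> 'HHHHHHHHH'
  5H -> 'HHHHH'
  6D -> 'DDDDDD'

Decoded = FFFFFFFFFFDDDDDDHHHHHHHHHHHHHHDDDDDD


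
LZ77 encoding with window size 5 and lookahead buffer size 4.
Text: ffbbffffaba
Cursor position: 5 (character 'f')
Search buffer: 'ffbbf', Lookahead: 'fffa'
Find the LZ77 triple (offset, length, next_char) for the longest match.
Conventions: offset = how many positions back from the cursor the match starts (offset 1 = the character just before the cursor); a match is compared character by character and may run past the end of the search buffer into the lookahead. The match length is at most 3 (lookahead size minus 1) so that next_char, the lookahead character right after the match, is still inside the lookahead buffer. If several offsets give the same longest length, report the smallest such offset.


Try each offset into the search buffer:
  offset=1 (pos 4, char 'f'): match length 3
  offset=2 (pos 3, char 'b'): match length 0
  offset=3 (pos 2, char 'b'): match length 0
  offset=4 (pos 1, char 'f'): match length 1
  offset=5 (pos 0, char 'f'): match length 2
Longest match has length 3 at offset 1.
next_char = character at position 5 + 3 = 8 -> 'a'

Best match: offset=1, length=3 (matching 'fff' starting at position 4)
LZ77 triple: (1, 3, 'a')


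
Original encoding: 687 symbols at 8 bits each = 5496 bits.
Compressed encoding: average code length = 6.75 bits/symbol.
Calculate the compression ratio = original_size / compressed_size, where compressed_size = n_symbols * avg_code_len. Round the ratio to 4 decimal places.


original_size = n_symbols * orig_bits = 687 * 8 = 5496 bits
compressed_size = n_symbols * avg_code_len = 687 * 6.75 = 4637.25 bits
ratio = original_size / compressed_size = 5496 / 4637.25 = 1.1852

Compression ratio = 1.1852


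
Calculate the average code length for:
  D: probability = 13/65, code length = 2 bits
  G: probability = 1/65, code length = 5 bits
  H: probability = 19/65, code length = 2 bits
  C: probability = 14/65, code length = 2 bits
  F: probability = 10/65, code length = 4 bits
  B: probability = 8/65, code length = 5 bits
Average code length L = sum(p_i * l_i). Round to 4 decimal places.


Weighted contributions p_i * l_i:
  D: (13/65) * 2 = 26/65
  G: (1/65) * 5 = 5/65
  H: (19/65) * 2 = 38/65
  C: (14/65) * 2 = 28/65
  F: (10/65) * 4 = 40/65
  B: (8/65) * 5 = 40/65
Sum = (26 + 5 + 38 + 28 + 40 + 40)/65 = 177/65

L = 177/65 = 2.7231 bits/symbol


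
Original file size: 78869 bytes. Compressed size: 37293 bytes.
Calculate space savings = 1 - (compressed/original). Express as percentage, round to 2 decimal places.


ratio = compressed/original = 37293/78869 = 0.472847
savings = 1 - ratio = 1 - 0.472847 = 0.527153
as a percentage: 0.527153 * 100 = 52.72%

Space savings = 1 - 37293/78869 = 52.72%


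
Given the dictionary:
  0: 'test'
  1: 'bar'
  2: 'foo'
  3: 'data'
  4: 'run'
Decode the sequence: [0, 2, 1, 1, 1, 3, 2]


Look up each index in the dictionary:
  0 -> 'test'
  2 -> 'foo'
  1 -> 'bar'
  1 -> 'bar'
  1 -> 'bar'
  3 -> 'data'
  2 -> 'foo'

Decoded: "test foo bar bar bar data foo"


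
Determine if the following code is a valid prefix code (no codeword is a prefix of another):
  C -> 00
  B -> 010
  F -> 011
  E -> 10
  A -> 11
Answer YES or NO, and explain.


Checking each pair (does one codeword prefix another?):
  C='00' vs B='010': no prefix
  C='00' vs F='011': no prefix
  C='00' vs E='10': no prefix
  C='00' vs A='11': no prefix
  B='010' vs C='00': no prefix
  B='010' vs F='011': no prefix
  B='010' vs E='10': no prefix
  B='010' vs A='11': no prefix
  F='011' vs C='00': no prefix
  F='011' vs B='010': no prefix
  F='011' vs E='10': no prefix
  F='011' vs A='11': no prefix
  E='10' vs C='00': no prefix
  E='10' vs B='010': no prefix
  E='10' vs F='011': no prefix
  E='10' vs A='11': no prefix
  A='11' vs C='00': no prefix
  A='11' vs B='010': no prefix
  A='11' vs F='011': no prefix
  A='11' vs E='10': no prefix
No violation found over all pairs.

YES -- this is a valid prefix code. No codeword is a prefix of any other codeword.


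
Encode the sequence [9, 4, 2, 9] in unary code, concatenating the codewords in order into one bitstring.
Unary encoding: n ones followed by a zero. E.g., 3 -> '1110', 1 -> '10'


Encode each number as n ones followed by a terminating 0:
  9 -> 1111111110 (10 bits)
  4 -> 11110 (5 bits)
  2 -> 110 (3 bits)
  9 -> 1111111110 (10 bits)
Total length = 10 + 5 + 3 + 10 = 28 bits.

Unary([9, 4, 2, 9]) = 1111111110111101101111111110 (28 bits)


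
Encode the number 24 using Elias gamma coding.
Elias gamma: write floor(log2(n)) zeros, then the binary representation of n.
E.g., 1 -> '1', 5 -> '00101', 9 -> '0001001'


num_bits = floor(log2(24)) + 1 = 5
leading_zeros = num_bits - 1 = 4
binary(24) = 11000

Elias gamma(24) = '0000' + '11000' = 000011000 (9 bits)


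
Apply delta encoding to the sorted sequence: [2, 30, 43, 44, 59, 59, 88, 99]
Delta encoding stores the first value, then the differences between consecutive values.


First value: 2
Deltas:
  30 - 2 = 28
  43 - 30 = 13
  44 - 43 = 1
  59 - 44 = 15
  59 - 59 = 0
  88 - 59 = 29
  99 - 88 = 11


Delta encoded: [2, 28, 13, 1, 15, 0, 29, 11]


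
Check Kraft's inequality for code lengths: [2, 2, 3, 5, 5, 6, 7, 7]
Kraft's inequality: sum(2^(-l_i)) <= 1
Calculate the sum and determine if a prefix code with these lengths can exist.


Sum = 2^(-2) + 2^(-2) + 2^(-3) + 2^(-5) + 2^(-5) + 2^(-6) + 2^(-7) + 2^(-7)
    = 0.25 + 0.25 + 0.125 + 0.03125 + 0.03125 + 0.015625 + 0.0078125 + 0.0078125
    = 92/128 = 0.71875
Since 0.71875 <= 1, Kraft's inequality IS satisfied.
A prefix code with these lengths CAN exist.

Kraft sum = 0.71875. Satisfied.


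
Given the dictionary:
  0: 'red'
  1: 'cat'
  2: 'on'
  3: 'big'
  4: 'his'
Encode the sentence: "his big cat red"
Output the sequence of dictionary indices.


Look up each word in the dictionary:
  'his' -> 4
  'big' -> 3
  'cat' -> 1
  'red' -> 0

Encoded: [4, 3, 1, 0]


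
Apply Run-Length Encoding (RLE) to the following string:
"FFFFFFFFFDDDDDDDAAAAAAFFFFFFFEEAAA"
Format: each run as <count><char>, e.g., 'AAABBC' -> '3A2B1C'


Scanning runs left to right:
  i=0: run of 'F' x 9 -> '9F'
  i=9: run of 'D' x 7 -> '7D'
  i=16: run of 'A' x 6 -> '6A'
  i=22: run of 'F' x 7 -> '7F'
  i=29: run of 'E' x 2 -> '2E'
  i=31: run of 'A' x 3 -> '3A'

RLE = 9F7D6A7F2E3A


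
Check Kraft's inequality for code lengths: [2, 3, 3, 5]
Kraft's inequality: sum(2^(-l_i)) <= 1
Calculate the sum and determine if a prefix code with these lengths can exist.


Sum = 2^(-2) + 2^(-3) + 2^(-3) + 2^(-5)
    = 0.25 + 0.125 + 0.125 + 0.03125
    = 17/32 = 0.53125
Since 0.53125 <= 1, Kraft's inequality IS satisfied.
A prefix code with these lengths CAN exist.

Kraft sum = 0.53125. Satisfied.


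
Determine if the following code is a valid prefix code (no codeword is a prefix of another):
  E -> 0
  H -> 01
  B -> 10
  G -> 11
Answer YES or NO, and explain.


Checking each pair (does one codeword prefix another?):
  E='0' vs H='01': prefix -- VIOLATION

NO -- this is NOT a valid prefix code. E (0) is a prefix of H (01).


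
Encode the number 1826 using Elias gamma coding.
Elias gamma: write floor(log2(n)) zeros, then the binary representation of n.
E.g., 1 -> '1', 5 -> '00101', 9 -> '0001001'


num_bits = floor(log2(1826)) + 1 = 11
leading_zeros = num_bits - 1 = 10
binary(1826) = 11100100010

Elias gamma(1826) = '0000000000' + '11100100010' = 000000000011100100010 (21 bits)


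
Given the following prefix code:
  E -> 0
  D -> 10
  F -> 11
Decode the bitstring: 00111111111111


Decoding step by step:
Bits 0 -> E
Bits 0 -> E
Bits 11 -> F
Bits 11 -> F
Bits 11 -> F
Bits 11 -> F
Bits 11 -> F
Bits 11 -> F


Decoded message: EEFFFFFF


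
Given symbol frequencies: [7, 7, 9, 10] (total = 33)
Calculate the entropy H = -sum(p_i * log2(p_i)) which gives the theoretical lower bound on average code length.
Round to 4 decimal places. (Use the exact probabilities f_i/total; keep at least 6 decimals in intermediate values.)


Per-symbol terms -p_i * log2(p_i) with p_i = f_i/33:
  p = 7/33 = 0.212121: log2(p) = -2.237039, -p*log2(p) = 0.474523
  p = 7/33 = 0.212121: log2(p) = -2.237039, -p*log2(p) = 0.474523
  p = 9/33 = 0.272727: log2(p) = -1.874469, -p*log2(p) = 0.511219
  p = 10/33 = 0.303030: log2(p) = -1.722466, -p*log2(p) = 0.521959
H = 0.474523 + 0.474523 + 0.511219 + 0.521959 = 1.982224

H = 1.9822 bits/symbol


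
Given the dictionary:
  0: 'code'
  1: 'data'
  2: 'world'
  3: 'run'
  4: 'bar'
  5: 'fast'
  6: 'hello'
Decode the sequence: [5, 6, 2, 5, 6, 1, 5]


Look up each index in the dictionary:
  5 -> 'fast'
  6 -> 'hello'
  2 -> 'world'
  5 -> 'fast'
  6 -> 'hello'
  1 -> 'data'
  5 -> 'fast'

Decoded: "fast hello world fast hello data fast"


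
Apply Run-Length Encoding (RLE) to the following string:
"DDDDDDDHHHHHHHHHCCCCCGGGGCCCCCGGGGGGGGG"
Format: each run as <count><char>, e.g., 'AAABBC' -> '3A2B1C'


Scanning runs left to right:
  i=0: run of 'D' x 7 -> '7D'
  i=7: run of 'H' x 9 -> '9H'
  i=16: run of 'C' x 5 -> '5C'
  i=21: run of 'G' x 4 -> '4G'
  i=25: run of 'C' x 5 -> '5C'
  i=30: run of 'G' x 9 -> '9G'

RLE = 7D9H5C4G5C9G


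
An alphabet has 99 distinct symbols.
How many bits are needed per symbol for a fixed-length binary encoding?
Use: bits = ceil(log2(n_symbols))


log2(99) = 6.6294
Bracket: 2^6 = 64 < 99 <= 2^7 = 128
So ceil(log2(99)) = 7

bits = ceil(log2(99)) = ceil(6.6294) = 7 bits


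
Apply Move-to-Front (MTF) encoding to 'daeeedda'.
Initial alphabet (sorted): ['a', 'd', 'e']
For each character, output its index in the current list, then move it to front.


MTF encoding:
'd': index 1 in ['a', 'd', 'e'] -> ['d', 'a', 'e']
'a': index 1 in ['d', 'a', 'e'] -> ['a', 'd', 'e']
'e': index 2 in ['a', 'd', 'e'] -> ['e', 'a', 'd']
'e': index 0 in ['e', 'a', 'd'] -> ['e', 'a', 'd']
'e': index 0 in ['e', 'a', 'd'] -> ['e', 'a', 'd']
'd': index 2 in ['e', 'a', 'd'] -> ['d', 'e', 'a']
'd': index 0 in ['d', 'e', 'a'] -> ['d', 'e', 'a']
'a': index 2 in ['d', 'e', 'a'] -> ['a', 'd', 'e']


Output: [1, 1, 2, 0, 0, 2, 0, 2]


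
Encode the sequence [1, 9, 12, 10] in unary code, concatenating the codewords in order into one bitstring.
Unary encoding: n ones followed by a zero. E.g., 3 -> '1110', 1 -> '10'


Encode each number as n ones followed by a terminating 0:
  1 -> 10 (2 bits)
  9 -> 1111111110 (10 bits)
  12 -> 1111111111110 (13 bits)
  10 -> 11111111110 (11 bits)
Total length = 2 + 10 + 13 + 11 = 36 bits.

Unary([1, 9, 12, 10]) = 101111111110111111111111011111111110 (36 bits)


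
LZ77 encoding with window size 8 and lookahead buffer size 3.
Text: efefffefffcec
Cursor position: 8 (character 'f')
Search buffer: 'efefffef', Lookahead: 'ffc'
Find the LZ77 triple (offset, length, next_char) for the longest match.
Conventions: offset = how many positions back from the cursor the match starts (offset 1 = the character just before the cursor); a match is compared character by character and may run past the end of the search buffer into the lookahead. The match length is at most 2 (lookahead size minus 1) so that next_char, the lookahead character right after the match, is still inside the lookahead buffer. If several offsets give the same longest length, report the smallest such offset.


Try each offset into the search buffer:
  offset=1 (pos 7, char 'f'): match length 2
  offset=2 (pos 6, char 'e'): match length 0
  offset=3 (pos 5, char 'f'): match length 1
  offset=4 (pos 4, char 'f'): match length 2
  offset=5 (pos 3, char 'f'): match length 2
  offset=6 (pos 2, char 'e'): match length 0
  offset=7 (pos 1, char 'f'): match length 1
  offset=8 (pos 0, char 'e'): match length 0
Longest match has length 2, found at offsets 1, 4, 5; take the smallest, offset 1.
next_char = character at position 8 + 2 = 10 -> 'c'

Best match: offset=1, length=2 (matching 'ff' starting at position 7)
LZ77 triple: (1, 2, 'c')


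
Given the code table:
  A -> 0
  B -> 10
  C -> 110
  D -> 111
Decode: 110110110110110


Decoding:
110 -> C
110 -> C
110 -> C
110 -> C
110 -> C


Result: CCCCC


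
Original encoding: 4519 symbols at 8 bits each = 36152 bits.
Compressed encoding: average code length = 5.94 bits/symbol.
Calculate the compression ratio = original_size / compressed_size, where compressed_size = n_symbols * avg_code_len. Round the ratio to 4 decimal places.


original_size = n_symbols * orig_bits = 4519 * 8 = 36152 bits
compressed_size = n_symbols * avg_code_len = 4519 * 5.94 = 26842.86 bits
ratio = original_size / compressed_size = 36152 / 26842.86 = 1.3468

Compression ratio = 1.3468


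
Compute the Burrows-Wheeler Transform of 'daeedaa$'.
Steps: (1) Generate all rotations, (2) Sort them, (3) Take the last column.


Rotations (sorted):
  0: $daeedaa -> last char: a
  1: a$daeeda -> last char: a
  2: aa$daeed -> last char: d
  3: aeedaa$d -> last char: d
  4: daa$daee -> last char: e
  5: daeedaa$ -> last char: $
  6: edaa$dae -> last char: e
  7: eedaa$da -> last char: a


BWT = aadde$ea


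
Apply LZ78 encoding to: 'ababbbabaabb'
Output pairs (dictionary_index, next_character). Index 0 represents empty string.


LZ78 encoding steps:
Dictionary: {0: ''}
Step 1: w='' (idx 0), next='a' -> output (0, 'a'), add 'a' as idx 1
Step 2: w='' (idx 0), next='b' -> output (0, 'b'), add 'b' as idx 2
Step 3: w='a' (idx 1), next='b' -> output (1, 'b'), add 'ab' as idx 3
Step 4: w='b' (idx 2), next='b' -> output (2, 'b'), add 'bb' as idx 4
Step 5: w='ab' (idx 3), next='a' -> output (3, 'a'), add 'aba' as idx 5
Step 6: w='ab' (idx 3), next='b' -> output (3, 'b'), add 'abb' as idx 6


Encoded: [(0, 'a'), (0, 'b'), (1, 'b'), (2, 'b'), (3, 'a'), (3, 'b')]


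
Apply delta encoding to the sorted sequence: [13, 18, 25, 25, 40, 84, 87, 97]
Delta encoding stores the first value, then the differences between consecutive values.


First value: 13
Deltas:
  18 - 13 = 5
  25 - 18 = 7
  25 - 25 = 0
  40 - 25 = 15
  84 - 40 = 44
  87 - 84 = 3
  97 - 87 = 10


Delta encoded: [13, 5, 7, 0, 15, 44, 3, 10]


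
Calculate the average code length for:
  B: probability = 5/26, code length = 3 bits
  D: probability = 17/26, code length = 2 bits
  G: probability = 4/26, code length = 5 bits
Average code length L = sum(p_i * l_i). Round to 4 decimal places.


Weighted contributions p_i * l_i:
  B: (5/26) * 3 = 15/26
  D: (17/26) * 2 = 34/26
  G: (4/26) * 5 = 20/26
Sum = (15 + 34 + 20)/26 = 69/26

L = 69/26 = 2.6538 bits/symbol


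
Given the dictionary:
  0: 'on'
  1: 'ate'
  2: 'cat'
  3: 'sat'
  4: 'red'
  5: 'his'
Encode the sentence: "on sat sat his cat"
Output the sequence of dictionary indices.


Look up each word in the dictionary:
  'on' -> 0
  'sat' -> 3
  'sat' -> 3
  'his' -> 5
  'cat' -> 2

Encoded: [0, 3, 3, 5, 2]


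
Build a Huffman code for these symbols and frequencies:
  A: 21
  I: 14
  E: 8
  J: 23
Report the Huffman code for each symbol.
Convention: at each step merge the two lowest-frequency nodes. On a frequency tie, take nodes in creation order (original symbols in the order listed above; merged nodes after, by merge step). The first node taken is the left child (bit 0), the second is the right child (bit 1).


Huffman tree construction:
Step 1: Merge E(8) + I(14) = 22
Step 2: Merge A(21) + (E+I)(22) = 43
Step 3: Merge J(23) + (A+(E+I))(43) = 66
Read each symbol's code off the tree from the root (left child = 0, right child = 1).

Codes:
  A: 10 (length 2)
  I: 111 (length 3)
  E: 110 (length 3)
  J: 0 (length 1)
Average code length: 131/66 = 1.9848 bits/symbol


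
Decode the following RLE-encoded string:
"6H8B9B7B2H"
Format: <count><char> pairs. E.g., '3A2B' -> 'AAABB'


Expanding each <count><char> pair:
  6H -> 'HHHHHH'
  8B -> 'BBBBBBBB'
  9B -> 'BBBBBBBBB'
  7B -> 'BBBBBBB'
  2H -> 'HH'

Decoded = HHHHHHBBBBBBBBBBBBBBBBBBBBBBBBHH


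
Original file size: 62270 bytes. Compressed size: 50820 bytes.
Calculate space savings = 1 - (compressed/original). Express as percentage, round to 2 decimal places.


ratio = compressed/original = 50820/62270 = 0.816123
savings = 1 - ratio = 1 - 0.816123 = 0.183877
as a percentage: 0.183877 * 100 = 18.39%

Space savings = 1 - 50820/62270 = 18.39%


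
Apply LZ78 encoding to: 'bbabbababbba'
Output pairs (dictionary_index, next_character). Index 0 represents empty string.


LZ78 encoding steps:
Dictionary: {0: ''}
Step 1: w='' (idx 0), next='b' -> output (0, 'b'), add 'b' as idx 1
Step 2: w='b' (idx 1), next='a' -> output (1, 'a'), add 'ba' as idx 2
Step 3: w='b' (idx 1), next='b' -> output (1, 'b'), add 'bb' as idx 3
Step 4: w='' (idx 0), next='a' -> output (0, 'a'), add 'a' as idx 4
Step 5: w='ba' (idx 2), next='b' -> output (2, 'b'), add 'bab' as idx 5
Step 6: w='bb' (idx 3), next='a' -> output (3, 'a'), add 'bba' as idx 6


Encoded: [(0, 'b'), (1, 'a'), (1, 'b'), (0, 'a'), (2, 'b'), (3, 'a')]


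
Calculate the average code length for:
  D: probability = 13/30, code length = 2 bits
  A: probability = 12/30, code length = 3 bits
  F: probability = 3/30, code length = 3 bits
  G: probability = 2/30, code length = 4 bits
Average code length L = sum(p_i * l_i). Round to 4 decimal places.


Weighted contributions p_i * l_i:
  D: (13/30) * 2 = 26/30
  A: (12/30) * 3 = 36/30
  F: (3/30) * 3 = 9/30
  G: (2/30) * 4 = 8/30
Sum = (26 + 36 + 9 + 8)/30 = 79/30

L = 79/30 = 2.6333 bits/symbol


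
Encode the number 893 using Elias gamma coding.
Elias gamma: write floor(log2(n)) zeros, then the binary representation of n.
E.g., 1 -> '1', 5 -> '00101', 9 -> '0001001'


num_bits = floor(log2(893)) + 1 = 10
leading_zeros = num_bits - 1 = 9
binary(893) = 1101111101

Elias gamma(893) = '000000000' + '1101111101' = 0000000001101111101 (19 bits)


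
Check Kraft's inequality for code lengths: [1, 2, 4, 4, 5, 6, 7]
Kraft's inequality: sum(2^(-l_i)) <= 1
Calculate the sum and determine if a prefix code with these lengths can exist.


Sum = 2^(-1) + 2^(-2) + 2^(-4) + 2^(-4) + 2^(-5) + 2^(-6) + 2^(-7)
    = 0.5 + 0.25 + 0.0625 + 0.0625 + 0.03125 + 0.015625 + 0.0078125
    = 119/128 = 0.9296875
Since 0.9296875 <= 1, Kraft's inequality IS satisfied.
A prefix code with these lengths CAN exist.

Kraft sum = 0.9296875. Satisfied.


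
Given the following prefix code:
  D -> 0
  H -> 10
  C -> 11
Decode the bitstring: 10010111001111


Decoding step by step:
Bits 10 -> H
Bits 0 -> D
Bits 10 -> H
Bits 11 -> C
Bits 10 -> H
Bits 0 -> D
Bits 11 -> C
Bits 11 -> C


Decoded message: HDHCHDCC


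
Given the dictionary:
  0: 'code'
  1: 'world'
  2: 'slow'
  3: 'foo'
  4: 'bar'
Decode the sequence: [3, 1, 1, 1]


Look up each index in the dictionary:
  3 -> 'foo'
  1 -> 'world'
  1 -> 'world'
  1 -> 'world'

Decoded: "foo world world world"


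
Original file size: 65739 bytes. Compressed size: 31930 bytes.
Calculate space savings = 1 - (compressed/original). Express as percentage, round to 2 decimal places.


ratio = compressed/original = 31930/65739 = 0.485709
savings = 1 - ratio = 1 - 0.485709 = 0.514291
as a percentage: 0.514291 * 100 = 51.43%

Space savings = 1 - 31930/65739 = 51.43%


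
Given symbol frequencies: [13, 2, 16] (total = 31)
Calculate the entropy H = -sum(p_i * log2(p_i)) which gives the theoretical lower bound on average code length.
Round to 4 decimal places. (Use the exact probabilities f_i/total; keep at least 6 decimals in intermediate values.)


Per-symbol terms -p_i * log2(p_i) with p_i = f_i/31:
  p = 13/31 = 0.419355: log2(p) = -1.253757, -p*log2(p) = 0.525769
  p = 2/31 = 0.064516: log2(p) = -3.954196, -p*log2(p) = 0.255109
  p = 16/31 = 0.516129: log2(p) = -0.954196, -p*log2(p) = 0.492488
H = 0.525769 + 0.255109 + 0.492488 = 1.273366

H = 1.2734 bits/symbol


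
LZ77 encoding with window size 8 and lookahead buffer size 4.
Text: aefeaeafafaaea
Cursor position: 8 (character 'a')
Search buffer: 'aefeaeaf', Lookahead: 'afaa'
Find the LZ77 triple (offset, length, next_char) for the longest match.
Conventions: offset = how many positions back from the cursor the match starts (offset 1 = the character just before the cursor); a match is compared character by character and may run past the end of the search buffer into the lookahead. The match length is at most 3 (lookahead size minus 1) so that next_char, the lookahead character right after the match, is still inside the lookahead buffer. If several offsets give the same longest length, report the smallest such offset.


Try each offset into the search buffer:
  offset=1 (pos 7, char 'f'): match length 0
  offset=2 (pos 6, char 'a'): match length 3
  offset=3 (pos 5, char 'e'): match length 0
  offset=4 (pos 4, char 'a'): match length 1
  offset=5 (pos 3, char 'e'): match length 0
  offset=6 (pos 2, char 'f'): match length 0
  offset=7 (pos 1, char 'e'): match length 0
  offset=8 (pos 0, char 'a'): match length 1
Longest match has length 3 at offset 2.
next_char = character at position 8 + 3 = 11 -> 'a'

Best match: offset=2, length=3 (matching 'afa' starting at position 6)
LZ77 triple: (2, 3, 'a')


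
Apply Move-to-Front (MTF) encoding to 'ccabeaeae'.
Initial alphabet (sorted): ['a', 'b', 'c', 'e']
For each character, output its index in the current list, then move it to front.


MTF encoding:
'c': index 2 in ['a', 'b', 'c', 'e'] -> ['c', 'a', 'b', 'e']
'c': index 0 in ['c', 'a', 'b', 'e'] -> ['c', 'a', 'b', 'e']
'a': index 1 in ['c', 'a', 'b', 'e'] -> ['a', 'c', 'b', 'e']
'b': index 2 in ['a', 'c', 'b', 'e'] -> ['b', 'a', 'c', 'e']
'e': index 3 in ['b', 'a', 'c', 'e'] -> ['e', 'b', 'a', 'c']
'a': index 2 in ['e', 'b', 'a', 'c'] -> ['a', 'e', 'b', 'c']
'e': index 1 in ['a', 'e', 'b', 'c'] -> ['e', 'a', 'b', 'c']
'a': index 1 in ['e', 'a', 'b', 'c'] -> ['a', 'e', 'b', 'c']
'e': index 1 in ['a', 'e', 'b', 'c'] -> ['e', 'a', 'b', 'c']


Output: [2, 0, 1, 2, 3, 2, 1, 1, 1]


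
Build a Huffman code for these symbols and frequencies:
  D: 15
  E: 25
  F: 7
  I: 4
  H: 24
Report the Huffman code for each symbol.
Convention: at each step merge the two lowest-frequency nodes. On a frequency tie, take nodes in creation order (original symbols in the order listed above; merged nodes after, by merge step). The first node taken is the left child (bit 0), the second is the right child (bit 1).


Huffman tree construction:
Step 1: Merge I(4) + F(7) = 11
Step 2: Merge (I+F)(11) + D(15) = 26
Step 3: Merge H(24) + E(25) = 49
Step 4: Merge ((I+F)+D)(26) + (H+E)(49) = 75
Read each symbol's code off the tree from the root (left child = 0, right child = 1).

Codes:
  D: 01 (length 2)
  E: 11 (length 2)
  F: 001 (length 3)
  I: 000 (length 3)
  H: 10 (length 2)
Average code length: 161/75 = 2.1467 bits/symbol


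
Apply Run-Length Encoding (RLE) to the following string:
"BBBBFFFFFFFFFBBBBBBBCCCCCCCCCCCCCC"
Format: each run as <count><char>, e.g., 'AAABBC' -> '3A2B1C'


Scanning runs left to right:
  i=0: run of 'B' x 4 -> '4B'
  i=4: run of 'F' x 9 -> '9F'
  i=13: run of 'B' x 7 -> '7B'
  i=20: run of 'C' x 14 -> '14C'

RLE = 4B9F7B14C


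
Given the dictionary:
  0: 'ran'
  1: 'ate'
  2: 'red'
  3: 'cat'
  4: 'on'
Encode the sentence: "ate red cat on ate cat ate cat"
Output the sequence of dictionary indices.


Look up each word in the dictionary:
  'ate' -> 1
  'red' -> 2
  'cat' -> 3
  'on' -> 4
  'ate' -> 1
  'cat' -> 3
  'ate' -> 1
  'cat' -> 3

Encoded: [1, 2, 3, 4, 1, 3, 1, 3]


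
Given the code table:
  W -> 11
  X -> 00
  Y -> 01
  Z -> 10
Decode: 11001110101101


Decoding:
11 -> W
00 -> X
11 -> W
10 -> Z
10 -> Z
11 -> W
01 -> Y


Result: WXWZZWY


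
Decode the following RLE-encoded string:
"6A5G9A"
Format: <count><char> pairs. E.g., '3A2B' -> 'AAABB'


Expanding each <count><char> pair:
  6A -> 'AAAAAA'
  5G -> 'GGGGG'
  9A -> 'AAAAAAAAA'

Decoded = AAAAAAGGGGGAAAAAAAAA


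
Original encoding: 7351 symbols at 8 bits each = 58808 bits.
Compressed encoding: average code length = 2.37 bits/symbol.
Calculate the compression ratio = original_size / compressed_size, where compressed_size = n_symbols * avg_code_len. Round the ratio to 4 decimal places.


original_size = n_symbols * orig_bits = 7351 * 8 = 58808 bits
compressed_size = n_symbols * avg_code_len = 7351 * 2.37 = 17421.87 bits
ratio = original_size / compressed_size = 58808 / 17421.87 = 3.3755

Compression ratio = 3.3755


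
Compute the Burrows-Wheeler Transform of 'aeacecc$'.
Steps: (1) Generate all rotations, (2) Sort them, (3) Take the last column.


Rotations (sorted):
  0: $aeacecc -> last char: c
  1: acecc$ae -> last char: e
  2: aeacecc$ -> last char: $
  3: c$aeacec -> last char: c
  4: cc$aeace -> last char: e
  5: cecc$aea -> last char: a
  6: eacecc$a -> last char: a
  7: ecc$aeac -> last char: c


BWT = ce$ceaac


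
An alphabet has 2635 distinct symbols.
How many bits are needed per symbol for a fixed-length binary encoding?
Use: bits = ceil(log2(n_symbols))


log2(2635) = 11.3636
Bracket: 2^11 = 2048 < 2635 <= 2^12 = 4096
So ceil(log2(2635)) = 12

bits = ceil(log2(2635)) = ceil(11.3636) = 12 bits


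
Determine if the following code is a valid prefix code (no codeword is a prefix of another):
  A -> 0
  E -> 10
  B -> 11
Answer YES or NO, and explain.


Checking each pair (does one codeword prefix another?):
  A='0' vs E='10': no prefix
  A='0' vs B='11': no prefix
  E='10' vs A='0': no prefix
  E='10' vs B='11': no prefix
  B='11' vs A='0': no prefix
  B='11' vs E='10': no prefix
No violation found over all pairs.

YES -- this is a valid prefix code. No codeword is a prefix of any other codeword.


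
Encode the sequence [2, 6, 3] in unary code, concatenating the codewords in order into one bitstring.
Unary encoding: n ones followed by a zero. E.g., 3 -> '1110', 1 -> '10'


Encode each number as n ones followed by a terminating 0:
  2 -> 110 (3 bits)
  6 -> 1111110 (7 bits)
  3 -> 1110 (4 bits)
Total length = 3 + 7 + 4 = 14 bits.

Unary([2, 6, 3]) = 11011111101110 (14 bits)


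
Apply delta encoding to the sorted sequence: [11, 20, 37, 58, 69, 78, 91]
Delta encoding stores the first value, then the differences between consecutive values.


First value: 11
Deltas:
  20 - 11 = 9
  37 - 20 = 17
  58 - 37 = 21
  69 - 58 = 11
  78 - 69 = 9
  91 - 78 = 13


Delta encoded: [11, 9, 17, 21, 11, 9, 13]


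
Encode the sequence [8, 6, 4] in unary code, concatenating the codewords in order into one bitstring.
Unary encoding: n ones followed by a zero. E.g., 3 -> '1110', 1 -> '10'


Encode each number as n ones followed by a terminating 0:
  8 -> 111111110 (9 bits)
  6 -> 1111110 (7 bits)
  4 -> 11110 (5 bits)
Total length = 9 + 7 + 5 = 21 bits.

Unary([8, 6, 4]) = 111111110111111011110 (21 bits)


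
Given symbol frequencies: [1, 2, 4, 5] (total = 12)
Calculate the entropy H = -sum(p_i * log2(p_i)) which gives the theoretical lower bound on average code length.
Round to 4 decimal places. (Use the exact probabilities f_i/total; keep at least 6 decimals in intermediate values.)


Per-symbol terms -p_i * log2(p_i) with p_i = f_i/12:
  p = 1/12 = 0.083333: log2(p) = -3.584963, -p*log2(p) = 0.298747
  p = 2/12 = 0.166667: log2(p) = -2.584963, -p*log2(p) = 0.430827
  p = 4/12 = 0.333333: log2(p) = -1.584963, -p*log2(p) = 0.528321
  p = 5/12 = 0.416667: log2(p) = -1.263034, -p*log2(p) = 0.526264
H = 0.298747 + 0.430827 + 0.528321 + 0.526264 = 1.784159

H = 1.7842 bits/symbol


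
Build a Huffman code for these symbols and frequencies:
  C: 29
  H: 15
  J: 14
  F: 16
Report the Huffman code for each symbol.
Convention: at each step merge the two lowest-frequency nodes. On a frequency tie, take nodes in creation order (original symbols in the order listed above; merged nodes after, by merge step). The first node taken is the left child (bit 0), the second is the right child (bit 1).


Huffman tree construction:
Step 1: Merge J(14) + H(15) = 29
Step 2: Merge F(16) + C(29) = 45
Step 3: Merge (J+H)(29) + (F+C)(45) = 74
Read each symbol's code off the tree from the root (left child = 0, right child = 1).

Codes:
  C: 11 (length 2)
  H: 01 (length 2)
  J: 00 (length 2)
  F: 10 (length 2)
Average code length: 148/74 = 2.0000 bits/symbol


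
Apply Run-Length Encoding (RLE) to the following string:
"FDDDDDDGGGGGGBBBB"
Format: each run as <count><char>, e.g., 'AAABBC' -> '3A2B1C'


Scanning runs left to right:
  i=0: run of 'F' x 1 -> '1F'
  i=1: run of 'D' x 6 -> '6D'
  i=7: run of 'G' x 6 -> '6G'
  i=13: run of 'B' x 4 -> '4B'

RLE = 1F6D6G4B


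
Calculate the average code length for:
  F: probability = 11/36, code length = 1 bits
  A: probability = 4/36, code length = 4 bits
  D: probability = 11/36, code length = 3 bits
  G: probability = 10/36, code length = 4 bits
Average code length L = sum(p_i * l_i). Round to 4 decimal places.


Weighted contributions p_i * l_i:
  F: (11/36) * 1 = 11/36
  A: (4/36) * 4 = 16/36
  D: (11/36) * 3 = 33/36
  G: (10/36) * 4 = 40/36
Sum = (11 + 16 + 33 + 40)/36 = 100/36

L = 100/36 = 2.7778 bits/symbol


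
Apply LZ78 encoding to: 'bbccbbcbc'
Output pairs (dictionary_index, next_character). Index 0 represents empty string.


LZ78 encoding steps:
Dictionary: {0: ''}
Step 1: w='' (idx 0), next='b' -> output (0, 'b'), add 'b' as idx 1
Step 2: w='b' (idx 1), next='c' -> output (1, 'c'), add 'bc' as idx 2
Step 3: w='' (idx 0), next='c' -> output (0, 'c'), add 'c' as idx 3
Step 4: w='b' (idx 1), next='b' -> output (1, 'b'), add 'bb' as idx 4
Step 5: w='c' (idx 3), next='b' -> output (3, 'b'), add 'cb' as idx 5
Step 6: w='c' (idx 3), end of input -> output (3, '')


Encoded: [(0, 'b'), (1, 'c'), (0, 'c'), (1, 'b'), (3, 'b'), (3, '')]


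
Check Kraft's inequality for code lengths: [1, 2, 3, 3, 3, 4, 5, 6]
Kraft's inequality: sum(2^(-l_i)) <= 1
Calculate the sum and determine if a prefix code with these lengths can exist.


Sum = 2^(-1) + 2^(-2) + 2^(-3) + 2^(-3) + 2^(-3) + 2^(-4) + 2^(-5) + 2^(-6)
    = 0.5 + 0.25 + 0.125 + 0.125 + 0.125 + 0.0625 + 0.03125 + 0.015625
    = 79/64 = 1.234375
Since 1.234375 > 1, Kraft's inequality is NOT satisfied.
A prefix code with these lengths CANNOT exist.

Kraft sum = 1.234375. Not satisfied.


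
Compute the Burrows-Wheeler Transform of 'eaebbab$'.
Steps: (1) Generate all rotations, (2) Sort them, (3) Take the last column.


Rotations (sorted):
  0: $eaebbab -> last char: b
  1: ab$eaebb -> last char: b
  2: aebbab$e -> last char: e
  3: b$eaebba -> last char: a
  4: bab$eaeb -> last char: b
  5: bbab$eae -> last char: e
  6: eaebbab$ -> last char: $
  7: ebbab$ea -> last char: a


BWT = bbeabe$a


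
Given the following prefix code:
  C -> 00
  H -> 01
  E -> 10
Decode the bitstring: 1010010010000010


Decoding step by step:
Bits 10 -> E
Bits 10 -> E
Bits 01 -> H
Bits 00 -> C
Bits 10 -> E
Bits 00 -> C
Bits 00 -> C
Bits 10 -> E


Decoded message: EEHCECCE


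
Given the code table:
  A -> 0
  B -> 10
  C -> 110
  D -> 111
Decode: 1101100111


Decoding:
110 -> C
110 -> C
0 -> A
111 -> D


Result: CCAD


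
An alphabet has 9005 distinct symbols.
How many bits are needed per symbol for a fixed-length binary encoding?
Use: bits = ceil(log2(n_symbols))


log2(9005) = 13.1365
Bracket: 2^13 = 8192 < 9005 <= 2^14 = 16384
So ceil(log2(9005)) = 14

bits = ceil(log2(9005)) = ceil(13.1365) = 14 bits


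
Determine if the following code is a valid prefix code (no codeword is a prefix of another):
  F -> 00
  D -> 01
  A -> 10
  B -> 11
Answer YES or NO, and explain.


Checking each pair (does one codeword prefix another?):
  F='00' vs D='01': no prefix
  F='00' vs A='10': no prefix
  F='00' vs B='11': no prefix
  D='01' vs F='00': no prefix
  D='01' vs A='10': no prefix
  D='01' vs B='11': no prefix
  A='10' vs F='00': no prefix
  A='10' vs D='01': no prefix
  A='10' vs B='11': no prefix
  B='11' vs F='00': no prefix
  B='11' vs D='01': no prefix
  B='11' vs A='10': no prefix
No violation found over all pairs.

YES -- this is a valid prefix code. No codeword is a prefix of any other codeword.


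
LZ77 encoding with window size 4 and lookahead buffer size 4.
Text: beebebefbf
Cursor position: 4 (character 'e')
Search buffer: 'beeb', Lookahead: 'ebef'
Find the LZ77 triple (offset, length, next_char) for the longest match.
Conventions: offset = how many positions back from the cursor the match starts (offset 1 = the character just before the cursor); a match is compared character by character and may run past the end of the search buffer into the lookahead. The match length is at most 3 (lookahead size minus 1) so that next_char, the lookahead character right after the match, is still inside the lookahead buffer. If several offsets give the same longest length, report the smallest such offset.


Try each offset into the search buffer:
  offset=1 (pos 3, char 'b'): match length 0
  offset=2 (pos 2, char 'e'): match length 3
  offset=3 (pos 1, char 'e'): match length 1
  offset=4 (pos 0, char 'b'): match length 0
Longest match has length 3 at offset 2.
next_char = character at position 4 + 3 = 7 -> 'f'

Best match: offset=2, length=3 (matching 'ebe' starting at position 2)
LZ77 triple: (2, 3, 'f')


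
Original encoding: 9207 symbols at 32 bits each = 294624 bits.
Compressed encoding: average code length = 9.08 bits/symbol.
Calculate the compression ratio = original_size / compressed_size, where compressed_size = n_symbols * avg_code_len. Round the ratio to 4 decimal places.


original_size = n_symbols * orig_bits = 9207 * 32 = 294624 bits
compressed_size = n_symbols * avg_code_len = 9207 * 9.08 = 83599.56 bits
ratio = original_size / compressed_size = 294624 / 83599.56 = 3.5242

Compression ratio = 3.5242


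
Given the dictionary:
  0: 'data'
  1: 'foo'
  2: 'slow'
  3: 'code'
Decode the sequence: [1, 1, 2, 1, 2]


Look up each index in the dictionary:
  1 -> 'foo'
  1 -> 'foo'
  2 -> 'slow'
  1 -> 'foo'
  2 -> 'slow'

Decoded: "foo foo slow foo slow"


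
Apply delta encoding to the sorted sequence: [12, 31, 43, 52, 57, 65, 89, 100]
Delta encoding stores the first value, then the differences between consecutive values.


First value: 12
Deltas:
  31 - 12 = 19
  43 - 31 = 12
  52 - 43 = 9
  57 - 52 = 5
  65 - 57 = 8
  89 - 65 = 24
  100 - 89 = 11


Delta encoded: [12, 19, 12, 9, 5, 8, 24, 11]


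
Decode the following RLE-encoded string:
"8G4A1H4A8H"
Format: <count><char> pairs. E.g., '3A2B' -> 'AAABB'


Expanding each <count><char> pair:
  8G -> 'GGGGGGGG'
  4A -> 'AAAA'
  1H -> 'H'
  4A -> 'AAAA'
  8H -> 'HHHHHHHH'

Decoded = GGGGGGGGAAAAHAAAAHHHHHHHH


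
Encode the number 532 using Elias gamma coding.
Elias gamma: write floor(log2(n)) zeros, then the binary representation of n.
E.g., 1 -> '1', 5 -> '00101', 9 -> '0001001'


num_bits = floor(log2(532)) + 1 = 10
leading_zeros = num_bits - 1 = 9
binary(532) = 1000010100

Elias gamma(532) = '000000000' + '1000010100' = 0000000001000010100 (19 bits)


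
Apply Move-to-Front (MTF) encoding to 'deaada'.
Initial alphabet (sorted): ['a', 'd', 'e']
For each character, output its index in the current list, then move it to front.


MTF encoding:
'd': index 1 in ['a', 'd', 'e'] -> ['d', 'a', 'e']
'e': index 2 in ['d', 'a', 'e'] -> ['e', 'd', 'a']
'a': index 2 in ['e', 'd', 'a'] -> ['a', 'e', 'd']
'a': index 0 in ['a', 'e', 'd'] -> ['a', 'e', 'd']
'd': index 2 in ['a', 'e', 'd'] -> ['d', 'a', 'e']
'a': index 1 in ['d', 'a', 'e'] -> ['a', 'd', 'e']


Output: [1, 2, 2, 0, 2, 1]


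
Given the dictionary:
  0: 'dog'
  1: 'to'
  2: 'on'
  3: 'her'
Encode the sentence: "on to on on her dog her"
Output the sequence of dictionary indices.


Look up each word in the dictionary:
  'on' -> 2
  'to' -> 1
  'on' -> 2
  'on' -> 2
  'her' -> 3
  'dog' -> 0
  'her' -> 3

Encoded: [2, 1, 2, 2, 3, 0, 3]


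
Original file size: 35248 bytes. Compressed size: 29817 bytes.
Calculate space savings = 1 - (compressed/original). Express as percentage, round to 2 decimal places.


ratio = compressed/original = 29817/35248 = 0.84592
savings = 1 - ratio = 1 - 0.84592 = 0.15408
as a percentage: 0.15408 * 100 = 15.41%

Space savings = 1 - 29817/35248 = 15.41%
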